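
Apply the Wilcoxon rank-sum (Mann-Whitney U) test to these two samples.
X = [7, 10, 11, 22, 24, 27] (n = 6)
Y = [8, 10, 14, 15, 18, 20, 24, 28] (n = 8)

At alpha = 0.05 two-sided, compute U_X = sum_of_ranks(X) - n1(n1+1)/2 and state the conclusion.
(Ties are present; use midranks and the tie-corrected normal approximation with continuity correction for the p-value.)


Step 1: Combine and sort all 14 observations; assign midranks.
sorted (value, group): (7,X), (8,Y), (10,X), (10,Y), (11,X), (14,Y), (15,Y), (18,Y), (20,Y), (22,X), (24,X), (24,Y), (27,X), (28,Y)
ranks: 7->1, 8->2, 10->3.5, 10->3.5, 11->5, 14->6, 15->7, 18->8, 20->9, 22->10, 24->11.5, 24->11.5, 27->13, 28->14
Step 2: Rank sum for X: R1 = 1 + 3.5 + 5 + 10 + 11.5 + 13 = 44.
Step 3: U_X = R1 - n1(n1+1)/2 = 44 - 6*7/2 = 44 - 21 = 23.
       U_Y = n1*n2 - U_X = 48 - 23 = 25.
Step 4: Ties are present, so use the tie-corrected normal approximation (with continuity correction) for the p-value.
Step 5: p-value = 0.948419; compare to alpha = 0.05. fail to reject H0.

U_X = 23, p = 0.948419, fail to reject H0 at alpha = 0.05.


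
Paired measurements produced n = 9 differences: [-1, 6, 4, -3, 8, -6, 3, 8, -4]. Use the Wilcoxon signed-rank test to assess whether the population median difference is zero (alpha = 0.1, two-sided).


Step 1: Drop any zero differences (none here) and take |d_i|.
|d| = [1, 6, 4, 3, 8, 6, 3, 8, 4]
Step 2: Midrank |d_i| (ties get averaged ranks).
ranks: |1|->1, |6|->6.5, |4|->4.5, |3|->2.5, |8|->8.5, |6|->6.5, |3|->2.5, |8|->8.5, |4|->4.5
Step 3: Attach original signs; sum ranks with positive sign and with negative sign.
W+ = 6.5 + 4.5 + 8.5 + 2.5 + 8.5 = 30.5
W- = 1 + 2.5 + 6.5 + 4.5 = 14.5
(Check: W+ + W- = 45 should equal n(n+1)/2 = 45.)
Step 4: Test statistic W = min(W+, W-) = 14.5.
Step 5: Ties in |d|, so use the tie-corrected normal approximation.
        E[W] = n(n+1)/4 = 9*10/4 = 22.5.
        Tie groups: |d|=3 (t=2), |d|=4 (t=2), |d|=6 (t=2), |d|=8 (t=2); sum(t^3 - t) = 24.
        Var[W] = n(n+1)(2n+1)/24 - sum(t^3-t)/48 = 1710/24 - 24/48 = 70.75.
        z = (W - E[W]) / sqrt(Var[W]) = (14.5 - 22.5) / 8.4113 = -0.9511.
        Two-sided p = 2*Phi(z) = 0.341553.
Step 6: alpha = 0.1. fail to reject H0.

W+ = 30.5, W- = 14.5, W = min = 14.5, p = 0.341553, fail to reject H0.


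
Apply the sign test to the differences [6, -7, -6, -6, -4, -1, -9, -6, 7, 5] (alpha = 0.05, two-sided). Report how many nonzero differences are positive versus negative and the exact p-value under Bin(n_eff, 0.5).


Step 1: Discard zero differences. Original n = 10; n_eff = number of nonzero differences = 10.
Nonzero differences (with sign): +6, -7, -6, -6, -4, -1, -9, -6, +7, +5
Step 2: Count signs: positive = 3, negative = 7.
Step 3: Under H0: P(positive) = 0.5, so the number of positives S ~ Bin(10, 0.5).
Step 4: Two-sided exact p-value = sum of Bin(10,0.5) probabilities at or below the observed probability = 0.343750.
Step 5: alpha = 0.05. fail to reject H0.

n_eff = 10, pos = 3, neg = 7, p = 0.343750, fail to reject H0.


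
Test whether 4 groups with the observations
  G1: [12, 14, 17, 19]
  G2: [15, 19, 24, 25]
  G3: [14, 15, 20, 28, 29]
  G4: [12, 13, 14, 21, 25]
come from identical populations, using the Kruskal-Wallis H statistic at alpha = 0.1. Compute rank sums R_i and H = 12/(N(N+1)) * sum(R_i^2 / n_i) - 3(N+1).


Step 1: Combine all N = 18 observations and assign midranks.
sorted (value, group, rank): (12,G1,1.5), (12,G4,1.5), (13,G4,3), (14,G1,5), (14,G3,5), (14,G4,5), (15,G2,7.5), (15,G3,7.5), (17,G1,9), (19,G1,10.5), (19,G2,10.5), (20,G3,12), (21,G4,13), (24,G2,14), (25,G2,15.5), (25,G4,15.5), (28,G3,17), (29,G3,18)
Step 2: Sum ranks within each group.
R_1 = 26 (n_1 = 4)
R_2 = 47.5 (n_2 = 4)
R_3 = 59.5 (n_3 = 5)
R_4 = 38 (n_4 = 5)
Step 3: H = 12/(N(N+1)) * sum(R_i^2/n_i) - 3(N+1)
     = 12/(18*19) * (26^2/4 + 47.5^2/4 + 59.5^2/5 + 38^2/5) - 3*19
     = 0.035088 * 1729.91 - 57
     = 3.698684.
Step 4: Ties present; correction factor C = 1 - 48/(18^3 - 18) = 0.991744. Corrected H = 3.698684 / 0.991744 = 3.729475.
Step 5: Under H0, H ~ chi^2(3); p-value = 0.292197.
Step 6: alpha = 0.1. fail to reject H0.

H = 3.7295, df = 3, p = 0.292197, fail to reject H0.


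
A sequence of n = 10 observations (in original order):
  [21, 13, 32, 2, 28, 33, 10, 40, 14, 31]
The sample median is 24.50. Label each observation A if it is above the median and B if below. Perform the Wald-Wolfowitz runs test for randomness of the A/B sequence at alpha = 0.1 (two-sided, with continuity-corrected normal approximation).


Step 1: Compute median = 24.50; label A = above, B = below.
Labels in order: BBABAABABA  (n_A = 5, n_B = 5)
Step 2: Count runs R = 8.
Step 3: Under H0 (random ordering), E[R] = 2*n_A*n_B/(n_A+n_B) + 1 = 2*5*5/10 + 1 = 6.0000.
        Var[R] = 2*n_A*n_B*(2*n_A*n_B - n_A - n_B) / ((n_A+n_B)^2 * (n_A+n_B-1)) = 2000/900 = 2.2222.
        SD[R] = 1.4907.
Step 4: Continuity-corrected z = (R - 0.5 - E[R]) / SD[R] = (8 - 0.5 - 6.0000) / 1.4907 = 1.0062.
Step 5: Two-sided p-value via normal approximation = 2*(1 - Phi(|z|)) = 0.314305.
Step 6: alpha = 0.1. fail to reject H0.

R = 8, z = 1.0062, p = 0.314305, fail to reject H0.


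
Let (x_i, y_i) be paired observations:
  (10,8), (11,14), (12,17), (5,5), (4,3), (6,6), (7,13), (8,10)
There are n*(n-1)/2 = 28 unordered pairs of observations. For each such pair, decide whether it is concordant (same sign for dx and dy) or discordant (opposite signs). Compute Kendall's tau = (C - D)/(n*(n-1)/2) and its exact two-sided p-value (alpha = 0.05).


Step 1: Enumerate the 28 unordered pairs (i,j) with i<j and classify each by sign(x_j-x_i) * sign(y_j-y_i).
  (1,2):dx=+1,dy=+6->C; (1,3):dx=+2,dy=+9->C; (1,4):dx=-5,dy=-3->C; (1,5):dx=-6,dy=-5->C
  (1,6):dx=-4,dy=-2->C; (1,7):dx=-3,dy=+5->D; (1,8):dx=-2,dy=+2->D; (2,3):dx=+1,dy=+3->C
  (2,4):dx=-6,dy=-9->C; (2,5):dx=-7,dy=-11->C; (2,6):dx=-5,dy=-8->C; (2,7):dx=-4,dy=-1->C
  (2,8):dx=-3,dy=-4->C; (3,4):dx=-7,dy=-12->C; (3,5):dx=-8,dy=-14->C; (3,6):dx=-6,dy=-11->C
  (3,7):dx=-5,dy=-4->C; (3,8):dx=-4,dy=-7->C; (4,5):dx=-1,dy=-2->C; (4,6):dx=+1,dy=+1->C
  (4,7):dx=+2,dy=+8->C; (4,8):dx=+3,dy=+5->C; (5,6):dx=+2,dy=+3->C; (5,7):dx=+3,dy=+10->C
  (5,8):dx=+4,dy=+7->C; (6,7):dx=+1,dy=+7->C; (6,8):dx=+2,dy=+4->C; (7,8):dx=+1,dy=-3->D
Step 2: C = 25, D = 3, total pairs = 28.
Step 3: tau = (C - D)/(n(n-1)/2) = (25 - 3)/28 = 0.785714.
Step 4: Exact two-sided p-value (enumerate n! = 40320 permutations of y under H0): p = 0.005506.
Step 5: alpha = 0.05. reject H0.

tau_b = 0.7857 (C=25, D=3), p = 0.005506, reject H0.


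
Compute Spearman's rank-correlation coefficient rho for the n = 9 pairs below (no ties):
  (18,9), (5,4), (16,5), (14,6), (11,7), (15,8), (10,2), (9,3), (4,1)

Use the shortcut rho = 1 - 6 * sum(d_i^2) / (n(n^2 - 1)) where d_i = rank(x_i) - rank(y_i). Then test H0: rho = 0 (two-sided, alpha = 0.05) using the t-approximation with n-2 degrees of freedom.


Step 1: Rank x and y separately (midranks; no ties here).
rank(x): 18->9, 5->2, 16->8, 14->6, 11->5, 15->7, 10->4, 9->3, 4->1
rank(y): 9->9, 4->4, 5->5, 6->6, 7->7, 8->8, 2->2, 3->3, 1->1
Step 2: d_i = R_x(i) - R_y(i); compute d_i^2.
  (9-9)^2=0, (2-4)^2=4, (8-5)^2=9, (6-6)^2=0, (5-7)^2=4, (7-8)^2=1, (4-2)^2=4, (3-3)^2=0, (1-1)^2=0
sum(d^2) = 22.
Step 3: rho = 1 - 6*22 / (9*(9^2 - 1)) = 1 - 132/720 = 0.816667.
Step 4: Under H0, t = rho * sqrt((n-2)/(1-rho^2)) = 3.7440 ~ t(7).
Step 5: Two-sided p-value from the t-distribution with 7 df = 0.007225.
Step 6: alpha = 0.05. reject H0.

rho = 0.8167, p = 0.007225, reject H0 at alpha = 0.05.


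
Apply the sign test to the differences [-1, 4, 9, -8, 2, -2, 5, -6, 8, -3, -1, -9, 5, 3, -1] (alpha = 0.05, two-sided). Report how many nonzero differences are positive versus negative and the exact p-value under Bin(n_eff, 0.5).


Step 1: Discard zero differences. Original n = 15; n_eff = number of nonzero differences = 15.
Nonzero differences (with sign): -1, +4, +9, -8, +2, -2, +5, -6, +8, -3, -1, -9, +5, +3, -1
Step 2: Count signs: positive = 7, negative = 8.
Step 3: Under H0: P(positive) = 0.5, so the number of positives S ~ Bin(15, 0.5).
Step 4: Two-sided exact p-value = sum of Bin(15,0.5) probabilities at or below the observed probability = 1.000000.
Step 5: alpha = 0.05. fail to reject H0.

n_eff = 15, pos = 7, neg = 8, p = 1.000000, fail to reject H0.


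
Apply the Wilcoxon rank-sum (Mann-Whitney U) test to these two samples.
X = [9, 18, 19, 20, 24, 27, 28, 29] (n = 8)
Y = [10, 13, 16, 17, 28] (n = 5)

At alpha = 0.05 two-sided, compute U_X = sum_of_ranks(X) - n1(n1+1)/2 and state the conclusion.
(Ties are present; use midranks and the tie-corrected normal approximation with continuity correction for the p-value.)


Step 1: Combine and sort all 13 observations; assign midranks.
sorted (value, group): (9,X), (10,Y), (13,Y), (16,Y), (17,Y), (18,X), (19,X), (20,X), (24,X), (27,X), (28,X), (28,Y), (29,X)
ranks: 9->1, 10->2, 13->3, 16->4, 17->5, 18->6, 19->7, 20->8, 24->9, 27->10, 28->11.5, 28->11.5, 29->13
Step 2: Rank sum for X: R1 = 1 + 6 + 7 + 8 + 9 + 10 + 11.5 + 13 = 65.5.
Step 3: U_X = R1 - n1(n1+1)/2 = 65.5 - 8*9/2 = 65.5 - 36 = 29.5.
       U_Y = n1*n2 - U_X = 40 - 29.5 = 10.5.
Step 4: Ties are present, so use the tie-corrected normal approximation (with continuity correction) for the p-value.
Step 5: p-value = 0.187076; compare to alpha = 0.05. fail to reject H0.

U_X = 29.5, p = 0.187076, fail to reject H0 at alpha = 0.05.


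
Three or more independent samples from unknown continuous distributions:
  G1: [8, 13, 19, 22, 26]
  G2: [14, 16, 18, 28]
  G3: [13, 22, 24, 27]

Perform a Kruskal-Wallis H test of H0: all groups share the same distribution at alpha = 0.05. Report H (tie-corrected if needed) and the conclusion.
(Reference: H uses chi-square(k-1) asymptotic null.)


Step 1: Combine all N = 13 observations and assign midranks.
sorted (value, group, rank): (8,G1,1), (13,G1,2.5), (13,G3,2.5), (14,G2,4), (16,G2,5), (18,G2,6), (19,G1,7), (22,G1,8.5), (22,G3,8.5), (24,G3,10), (26,G1,11), (27,G3,12), (28,G2,13)
Step 2: Sum ranks within each group.
R_1 = 30 (n_1 = 5)
R_2 = 28 (n_2 = 4)
R_3 = 33 (n_3 = 4)
Step 3: H = 12/(N(N+1)) * sum(R_i^2/n_i) - 3(N+1)
     = 12/(13*14) * (30^2/5 + 28^2/4 + 33^2/4) - 3*14
     = 0.065934 * 648.25 - 42
     = 0.741758.
Step 4: Ties present; correction factor C = 1 - 12/(13^3 - 13) = 0.994505. Corrected H = 0.741758 / 0.994505 = 0.745856.
Step 5: Under H0, H ~ chi^2(2); p-value = 0.688715.
Step 6: alpha = 0.05. fail to reject H0.

H = 0.7459, df = 2, p = 0.688715, fail to reject H0.


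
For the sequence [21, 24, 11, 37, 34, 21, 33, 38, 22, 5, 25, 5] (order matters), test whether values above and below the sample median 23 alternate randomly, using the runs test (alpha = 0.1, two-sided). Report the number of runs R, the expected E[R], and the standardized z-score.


Step 1: Compute median = 23; label A = above, B = below.
Labels in order: BABAABAABBAB  (n_A = 6, n_B = 6)
Step 2: Count runs R = 9.
Step 3: Under H0 (random ordering), E[R] = 2*n_A*n_B/(n_A+n_B) + 1 = 2*6*6/12 + 1 = 7.0000.
        Var[R] = 2*n_A*n_B*(2*n_A*n_B - n_A - n_B) / ((n_A+n_B)^2 * (n_A+n_B-1)) = 4320/1584 = 2.7273.
        SD[R] = 1.6514.
Step 4: Continuity-corrected z = (R - 0.5 - E[R]) / SD[R] = (9 - 0.5 - 7.0000) / 1.6514 = 0.9083.
Step 5: Two-sided p-value via normal approximation = 2*(1 - Phi(|z|)) = 0.363722.
Step 6: alpha = 0.1. fail to reject H0.

R = 9, z = 0.9083, p = 0.363722, fail to reject H0.


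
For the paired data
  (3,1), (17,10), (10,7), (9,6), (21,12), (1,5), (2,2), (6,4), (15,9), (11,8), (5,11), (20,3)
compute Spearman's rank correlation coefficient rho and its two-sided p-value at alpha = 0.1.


Step 1: Rank x and y separately (midranks; no ties here).
rank(x): 3->3, 17->10, 10->7, 9->6, 21->12, 1->1, 2->2, 6->5, 15->9, 11->8, 5->4, 20->11
rank(y): 1->1, 10->10, 7->7, 6->6, 12->12, 5->5, 2->2, 4->4, 9->9, 8->8, 11->11, 3->3
Step 2: d_i = R_x(i) - R_y(i); compute d_i^2.
  (3-1)^2=4, (10-10)^2=0, (7-7)^2=0, (6-6)^2=0, (12-12)^2=0, (1-5)^2=16, (2-2)^2=0, (5-4)^2=1, (9-9)^2=0, (8-8)^2=0, (4-11)^2=49, (11-3)^2=64
sum(d^2) = 134.
Step 3: rho = 1 - 6*134 / (12*(12^2 - 1)) = 1 - 804/1716 = 0.531469.
Step 4: Under H0, t = rho * sqrt((n-2)/(1-rho^2)) = 1.9841 ~ t(10).
Step 5: Two-sided p-value from the t-distribution with 10 df = 0.075362.
Step 6: alpha = 0.1. reject H0.

rho = 0.5315, p = 0.075362, reject H0 at alpha = 0.1.


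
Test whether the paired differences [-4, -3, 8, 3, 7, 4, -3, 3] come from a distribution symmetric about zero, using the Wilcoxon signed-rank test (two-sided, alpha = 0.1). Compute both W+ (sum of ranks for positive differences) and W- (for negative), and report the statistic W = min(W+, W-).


Step 1: Drop any zero differences (none here) and take |d_i|.
|d| = [4, 3, 8, 3, 7, 4, 3, 3]
Step 2: Midrank |d_i| (ties get averaged ranks).
ranks: |4|->5.5, |3|->2.5, |8|->8, |3|->2.5, |7|->7, |4|->5.5, |3|->2.5, |3|->2.5
Step 3: Attach original signs; sum ranks with positive sign and with negative sign.
W+ = 8 + 2.5 + 7 + 5.5 + 2.5 = 25.5
W- = 5.5 + 2.5 + 2.5 = 10.5
(Check: W+ + W- = 36 should equal n(n+1)/2 = 36.)
Step 4: Test statistic W = min(W+, W-) = 10.5.
Step 5: Ties in |d|, so use the tie-corrected normal approximation.
        E[W] = n(n+1)/4 = 8*9/4 = 18.
        Tie groups: |d|=3 (t=4), |d|=4 (t=2); sum(t^3 - t) = 66.
        Var[W] = n(n+1)(2n+1)/24 - sum(t^3-t)/48 = 1224/24 - 66/48 = 49.625.
        z = (W - E[W]) / sqrt(Var[W]) = (10.5 - 18) / 7.0445 = -1.0647.
        Two-sided p = 2*Phi(z) = 0.287030.
Step 6: alpha = 0.1. fail to reject H0.

W+ = 25.5, W- = 10.5, W = min = 10.5, p = 0.287030, fail to reject H0.


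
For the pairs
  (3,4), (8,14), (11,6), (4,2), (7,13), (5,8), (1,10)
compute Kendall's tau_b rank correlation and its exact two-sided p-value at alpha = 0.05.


Step 1: Enumerate the 21 unordered pairs (i,j) with i<j and classify each by sign(x_j-x_i) * sign(y_j-y_i).
  (1,2):dx=+5,dy=+10->C; (1,3):dx=+8,dy=+2->C; (1,4):dx=+1,dy=-2->D; (1,5):dx=+4,dy=+9->C
  (1,6):dx=+2,dy=+4->C; (1,7):dx=-2,dy=+6->D; (2,3):dx=+3,dy=-8->D; (2,4):dx=-4,dy=-12->C
  (2,5):dx=-1,dy=-1->C; (2,6):dx=-3,dy=-6->C; (2,7):dx=-7,dy=-4->C; (3,4):dx=-7,dy=-4->C
  (3,5):dx=-4,dy=+7->D; (3,6):dx=-6,dy=+2->D; (3,7):dx=-10,dy=+4->D; (4,5):dx=+3,dy=+11->C
  (4,6):dx=+1,dy=+6->C; (4,7):dx=-3,dy=+8->D; (5,6):dx=-2,dy=-5->C; (5,7):dx=-6,dy=-3->C
  (6,7):dx=-4,dy=+2->D
Step 2: C = 13, D = 8, total pairs = 21.
Step 3: tau = (C - D)/(n(n-1)/2) = (13 - 8)/21 = 0.238095.
Step 4: Exact two-sided p-value (enumerate n! = 5040 permutations of y under H0): p = 0.561905.
Step 5: alpha = 0.05. fail to reject H0.

tau_b = 0.2381 (C=13, D=8), p = 0.561905, fail to reject H0.


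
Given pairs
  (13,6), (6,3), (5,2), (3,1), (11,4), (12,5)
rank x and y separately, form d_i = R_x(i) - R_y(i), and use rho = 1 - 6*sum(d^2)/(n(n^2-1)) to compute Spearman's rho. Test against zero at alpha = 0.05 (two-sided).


Step 1: Rank x and y separately (midranks; no ties here).
rank(x): 13->6, 6->3, 5->2, 3->1, 11->4, 12->5
rank(y): 6->6, 3->3, 2->2, 1->1, 4->4, 5->5
Step 2: d_i = R_x(i) - R_y(i); compute d_i^2.
  (6-6)^2=0, (3-3)^2=0, (2-2)^2=0, (1-1)^2=0, (4-4)^2=0, (5-5)^2=0
sum(d^2) = 0.
Step 3: rho = 1 - 6*0 / (6*(6^2 - 1)) = 1 - 0/210 = 1.000000.
Step 5: Two-sided p-value from the t-distribution with 4 df = 0.000000.
Step 6: alpha = 0.05. reject H0.

rho = 1.0000, p = 0.000000, reject H0 at alpha = 0.05.


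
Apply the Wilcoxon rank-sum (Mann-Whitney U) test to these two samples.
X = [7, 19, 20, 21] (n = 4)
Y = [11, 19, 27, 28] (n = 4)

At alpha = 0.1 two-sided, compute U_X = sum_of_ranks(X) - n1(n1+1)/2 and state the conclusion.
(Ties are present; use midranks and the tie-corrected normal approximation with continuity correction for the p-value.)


Step 1: Combine and sort all 8 observations; assign midranks.
sorted (value, group): (7,X), (11,Y), (19,X), (19,Y), (20,X), (21,X), (27,Y), (28,Y)
ranks: 7->1, 11->2, 19->3.5, 19->3.5, 20->5, 21->6, 27->7, 28->8
Step 2: Rank sum for X: R1 = 1 + 3.5 + 5 + 6 = 15.5.
Step 3: U_X = R1 - n1(n1+1)/2 = 15.5 - 4*5/2 = 15.5 - 10 = 5.5.
       U_Y = n1*n2 - U_X = 16 - 5.5 = 10.5.
Step 4: Ties are present, so use the tie-corrected normal approximation (with continuity correction) for the p-value.
Step 5: p-value = 0.561363; compare to alpha = 0.1. fail to reject H0.

U_X = 5.5, p = 0.561363, fail to reject H0 at alpha = 0.1.


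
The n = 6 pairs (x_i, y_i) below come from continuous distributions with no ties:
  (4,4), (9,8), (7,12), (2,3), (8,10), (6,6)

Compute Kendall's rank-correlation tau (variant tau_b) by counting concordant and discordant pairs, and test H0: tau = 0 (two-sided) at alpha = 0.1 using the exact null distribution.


Step 1: Enumerate the 15 unordered pairs (i,j) with i<j and classify each by sign(x_j-x_i) * sign(y_j-y_i).
  (1,2):dx=+5,dy=+4->C; (1,3):dx=+3,dy=+8->C; (1,4):dx=-2,dy=-1->C; (1,5):dx=+4,dy=+6->C
  (1,6):dx=+2,dy=+2->C; (2,3):dx=-2,dy=+4->D; (2,4):dx=-7,dy=-5->C; (2,5):dx=-1,dy=+2->D
  (2,6):dx=-3,dy=-2->C; (3,4):dx=-5,dy=-9->C; (3,5):dx=+1,dy=-2->D; (3,6):dx=-1,dy=-6->C
  (4,5):dx=+6,dy=+7->C; (4,6):dx=+4,dy=+3->C; (5,6):dx=-2,dy=-4->C
Step 2: C = 12, D = 3, total pairs = 15.
Step 3: tau = (C - D)/(n(n-1)/2) = (12 - 3)/15 = 0.600000.
Step 4: Exact two-sided p-value (enumerate n! = 720 permutations of y under H0): p = 0.136111.
Step 5: alpha = 0.1. fail to reject H0.

tau_b = 0.6000 (C=12, D=3), p = 0.136111, fail to reject H0.


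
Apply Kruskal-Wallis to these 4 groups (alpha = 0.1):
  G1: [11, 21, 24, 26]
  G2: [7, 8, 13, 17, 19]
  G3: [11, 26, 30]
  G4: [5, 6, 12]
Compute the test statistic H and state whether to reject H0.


Step 1: Combine all N = 15 observations and assign midranks.
sorted (value, group, rank): (5,G4,1), (6,G4,2), (7,G2,3), (8,G2,4), (11,G1,5.5), (11,G3,5.5), (12,G4,7), (13,G2,8), (17,G2,9), (19,G2,10), (21,G1,11), (24,G1,12), (26,G1,13.5), (26,G3,13.5), (30,G3,15)
Step 2: Sum ranks within each group.
R_1 = 42 (n_1 = 4)
R_2 = 34 (n_2 = 5)
R_3 = 34 (n_3 = 3)
R_4 = 10 (n_4 = 3)
Step 3: H = 12/(N(N+1)) * sum(R_i^2/n_i) - 3(N+1)
     = 12/(15*16) * (42^2/4 + 34^2/5 + 34^2/3 + 10^2/3) - 3*16
     = 0.050000 * 1090.87 - 48
     = 6.543333.
Step 4: Ties present; correction factor C = 1 - 12/(15^3 - 15) = 0.996429. Corrected H = 6.543333 / 0.996429 = 6.566786.
Step 5: Under H0, H ~ chi^2(3); p-value = 0.087066.
Step 6: alpha = 0.1. reject H0.

H = 6.5668, df = 3, p = 0.087066, reject H0.


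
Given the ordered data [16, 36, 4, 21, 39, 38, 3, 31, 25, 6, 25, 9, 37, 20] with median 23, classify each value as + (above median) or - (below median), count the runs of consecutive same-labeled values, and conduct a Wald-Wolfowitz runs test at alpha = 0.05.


Step 1: Compute median = 23; label A = above, B = below.
Labels in order: BABBAABAABABAB  (n_A = 7, n_B = 7)
Step 2: Count runs R = 11.
Step 3: Under H0 (random ordering), E[R] = 2*n_A*n_B/(n_A+n_B) + 1 = 2*7*7/14 + 1 = 8.0000.
        Var[R] = 2*n_A*n_B*(2*n_A*n_B - n_A - n_B) / ((n_A+n_B)^2 * (n_A+n_B-1)) = 8232/2548 = 3.2308.
        SD[R] = 1.7974.
Step 4: Continuity-corrected z = (R - 0.5 - E[R]) / SD[R] = (11 - 0.5 - 8.0000) / 1.7974 = 1.3909.
Step 5: Two-sided p-value via normal approximation = 2*(1 - Phi(|z|)) = 0.164264.
Step 6: alpha = 0.05. fail to reject H0.

R = 11, z = 1.3909, p = 0.164264, fail to reject H0.


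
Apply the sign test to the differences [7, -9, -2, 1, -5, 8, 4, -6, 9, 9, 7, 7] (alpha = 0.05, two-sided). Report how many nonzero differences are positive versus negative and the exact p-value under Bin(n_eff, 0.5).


Step 1: Discard zero differences. Original n = 12; n_eff = number of nonzero differences = 12.
Nonzero differences (with sign): +7, -9, -2, +1, -5, +8, +4, -6, +9, +9, +7, +7
Step 2: Count signs: positive = 8, negative = 4.
Step 3: Under H0: P(positive) = 0.5, so the number of positives S ~ Bin(12, 0.5).
Step 4: Two-sided exact p-value = sum of Bin(12,0.5) probabilities at or below the observed probability = 0.387695.
Step 5: alpha = 0.05. fail to reject H0.

n_eff = 12, pos = 8, neg = 4, p = 0.387695, fail to reject H0.


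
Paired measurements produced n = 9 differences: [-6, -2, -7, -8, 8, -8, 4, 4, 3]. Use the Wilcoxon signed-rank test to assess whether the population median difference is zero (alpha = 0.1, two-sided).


Step 1: Drop any zero differences (none here) and take |d_i|.
|d| = [6, 2, 7, 8, 8, 8, 4, 4, 3]
Step 2: Midrank |d_i| (ties get averaged ranks).
ranks: |6|->5, |2|->1, |7|->6, |8|->8, |8|->8, |8|->8, |4|->3.5, |4|->3.5, |3|->2
Step 3: Attach original signs; sum ranks with positive sign and with negative sign.
W+ = 8 + 3.5 + 3.5 + 2 = 17
W- = 5 + 1 + 6 + 8 + 8 = 28
(Check: W+ + W- = 45 should equal n(n+1)/2 = 45.)
Step 4: Test statistic W = min(W+, W-) = 17.
Step 5: Ties in |d|, so use the tie-corrected normal approximation.
        E[W] = n(n+1)/4 = 9*10/4 = 22.5.
        Tie groups: |d|=4 (t=2), |d|=8 (t=3); sum(t^3 - t) = 30.
        Var[W] = n(n+1)(2n+1)/24 - sum(t^3-t)/48 = 1710/24 - 30/48 = 70.625.
        z = (W - E[W]) / sqrt(Var[W]) = (17 - 22.5) / 8.4039 = -0.6545.
        Two-sided p = 2*Phi(z) = 0.512815.
Step 6: alpha = 0.1. fail to reject H0.

W+ = 17, W- = 28, W = min = 17, p = 0.512815, fail to reject H0.


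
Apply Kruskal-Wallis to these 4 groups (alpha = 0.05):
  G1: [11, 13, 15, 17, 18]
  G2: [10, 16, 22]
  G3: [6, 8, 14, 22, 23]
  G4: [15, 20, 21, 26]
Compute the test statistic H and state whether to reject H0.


Step 1: Combine all N = 17 observations and assign midranks.
sorted (value, group, rank): (6,G3,1), (8,G3,2), (10,G2,3), (11,G1,4), (13,G1,5), (14,G3,6), (15,G1,7.5), (15,G4,7.5), (16,G2,9), (17,G1,10), (18,G1,11), (20,G4,12), (21,G4,13), (22,G2,14.5), (22,G3,14.5), (23,G3,16), (26,G4,17)
Step 2: Sum ranks within each group.
R_1 = 37.5 (n_1 = 5)
R_2 = 26.5 (n_2 = 3)
R_3 = 39.5 (n_3 = 5)
R_4 = 49.5 (n_4 = 4)
Step 3: H = 12/(N(N+1)) * sum(R_i^2/n_i) - 3(N+1)
     = 12/(17*18) * (37.5^2/5 + 26.5^2/3 + 39.5^2/5 + 49.5^2/4) - 3*18
     = 0.039216 * 1439.95 - 54
     = 2.468464.
Step 4: Ties present; correction factor C = 1 - 12/(17^3 - 17) = 0.997549. Corrected H = 2.468464 / 0.997549 = 2.474529.
Step 5: Under H0, H ~ chi^2(3); p-value = 0.479912.
Step 6: alpha = 0.05. fail to reject H0.

H = 2.4745, df = 3, p = 0.479912, fail to reject H0.


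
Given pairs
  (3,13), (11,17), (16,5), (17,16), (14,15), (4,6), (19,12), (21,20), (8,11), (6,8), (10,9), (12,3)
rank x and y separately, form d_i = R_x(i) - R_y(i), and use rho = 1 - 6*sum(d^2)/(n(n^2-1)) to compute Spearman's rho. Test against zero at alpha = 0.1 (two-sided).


Step 1: Rank x and y separately (midranks; no ties here).
rank(x): 3->1, 11->6, 16->9, 17->10, 14->8, 4->2, 19->11, 21->12, 8->4, 6->3, 10->5, 12->7
rank(y): 13->8, 17->11, 5->2, 16->10, 15->9, 6->3, 12->7, 20->12, 11->6, 8->4, 9->5, 3->1
Step 2: d_i = R_x(i) - R_y(i); compute d_i^2.
  (1-8)^2=49, (6-11)^2=25, (9-2)^2=49, (10-10)^2=0, (8-9)^2=1, (2-3)^2=1, (11-7)^2=16, (12-12)^2=0, (4-6)^2=4, (3-4)^2=1, (5-5)^2=0, (7-1)^2=36
sum(d^2) = 182.
Step 3: rho = 1 - 6*182 / (12*(12^2 - 1)) = 1 - 1092/1716 = 0.363636.
Step 4: Under H0, t = rho * sqrt((n-2)/(1-rho^2)) = 1.2344 ~ t(10).
Step 5: Two-sided p-value from the t-distribution with 10 df = 0.245265.
Step 6: alpha = 0.1. fail to reject H0.

rho = 0.3636, p = 0.245265, fail to reject H0 at alpha = 0.1.


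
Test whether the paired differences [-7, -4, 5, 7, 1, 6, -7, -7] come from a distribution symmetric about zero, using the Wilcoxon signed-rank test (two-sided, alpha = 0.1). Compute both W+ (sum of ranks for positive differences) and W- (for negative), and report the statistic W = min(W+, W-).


Step 1: Drop any zero differences (none here) and take |d_i|.
|d| = [7, 4, 5, 7, 1, 6, 7, 7]
Step 2: Midrank |d_i| (ties get averaged ranks).
ranks: |7|->6.5, |4|->2, |5|->3, |7|->6.5, |1|->1, |6|->4, |7|->6.5, |7|->6.5
Step 3: Attach original signs; sum ranks with positive sign and with negative sign.
W+ = 3 + 6.5 + 1 + 4 = 14.5
W- = 6.5 + 2 + 6.5 + 6.5 = 21.5
(Check: W+ + W- = 36 should equal n(n+1)/2 = 36.)
Step 4: Test statistic W = min(W+, W-) = 14.5.
Step 5: Ties in |d|, so use the tie-corrected normal approximation.
        E[W] = n(n+1)/4 = 8*9/4 = 18.
        Tie groups: |d|=7 (t=4); sum(t^3 - t) = 60.
        Var[W] = n(n+1)(2n+1)/24 - sum(t^3-t)/48 = 1224/24 - 60/48 = 49.75.
        z = (W - E[W]) / sqrt(Var[W]) = (14.5 - 18) / 7.0534 = -0.4962.
        Two-sided p = 2*Phi(z) = 0.619741.
Step 6: alpha = 0.1. fail to reject H0.

W+ = 14.5, W- = 21.5, W = min = 14.5, p = 0.619741, fail to reject H0.


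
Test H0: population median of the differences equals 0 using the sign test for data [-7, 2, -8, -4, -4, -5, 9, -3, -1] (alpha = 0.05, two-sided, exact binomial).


Step 1: Discard zero differences. Original n = 9; n_eff = number of nonzero differences = 9.
Nonzero differences (with sign): -7, +2, -8, -4, -4, -5, +9, -3, -1
Step 2: Count signs: positive = 2, negative = 7.
Step 3: Under H0: P(positive) = 0.5, so the number of positives S ~ Bin(9, 0.5).
Step 4: Two-sided exact p-value = sum of Bin(9,0.5) probabilities at or below the observed probability = 0.179688.
Step 5: alpha = 0.05. fail to reject H0.

n_eff = 9, pos = 2, neg = 7, p = 0.179688, fail to reject H0.


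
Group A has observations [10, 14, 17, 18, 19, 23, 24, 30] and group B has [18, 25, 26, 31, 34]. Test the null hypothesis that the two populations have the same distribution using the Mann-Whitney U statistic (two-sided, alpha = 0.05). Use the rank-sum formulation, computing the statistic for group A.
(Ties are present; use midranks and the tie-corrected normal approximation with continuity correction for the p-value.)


Step 1: Combine and sort all 13 observations; assign midranks.
sorted (value, group): (10,X), (14,X), (17,X), (18,X), (18,Y), (19,X), (23,X), (24,X), (25,Y), (26,Y), (30,X), (31,Y), (34,Y)
ranks: 10->1, 14->2, 17->3, 18->4.5, 18->4.5, 19->6, 23->7, 24->8, 25->9, 26->10, 30->11, 31->12, 34->13
Step 2: Rank sum for X: R1 = 1 + 2 + 3 + 4.5 + 6 + 7 + 8 + 11 = 42.5.
Step 3: U_X = R1 - n1(n1+1)/2 = 42.5 - 8*9/2 = 42.5 - 36 = 6.5.
       U_Y = n1*n2 - U_X = 40 - 6.5 = 33.5.
Step 4: Ties are present, so use the tie-corrected normal approximation (with continuity correction) for the p-value.
Step 5: p-value = 0.056699; compare to alpha = 0.05. fail to reject H0.

U_X = 6.5, p = 0.056699, fail to reject H0 at alpha = 0.05.


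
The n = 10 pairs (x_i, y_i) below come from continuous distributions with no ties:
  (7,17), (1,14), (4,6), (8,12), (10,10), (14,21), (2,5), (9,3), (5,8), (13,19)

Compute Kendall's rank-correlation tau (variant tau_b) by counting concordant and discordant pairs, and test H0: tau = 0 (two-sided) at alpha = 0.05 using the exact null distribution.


Step 1: Enumerate the 45 unordered pairs (i,j) with i<j and classify each by sign(x_j-x_i) * sign(y_j-y_i).
  (1,2):dx=-6,dy=-3->C; (1,3):dx=-3,dy=-11->C; (1,4):dx=+1,dy=-5->D; (1,5):dx=+3,dy=-7->D
  (1,6):dx=+7,dy=+4->C; (1,7):dx=-5,dy=-12->C; (1,8):dx=+2,dy=-14->D; (1,9):dx=-2,dy=-9->C
  (1,10):dx=+6,dy=+2->C; (2,3):dx=+3,dy=-8->D; (2,4):dx=+7,dy=-2->D; (2,5):dx=+9,dy=-4->D
  (2,6):dx=+13,dy=+7->C; (2,7):dx=+1,dy=-9->D; (2,8):dx=+8,dy=-11->D; (2,9):dx=+4,dy=-6->D
  (2,10):dx=+12,dy=+5->C; (3,4):dx=+4,dy=+6->C; (3,5):dx=+6,dy=+4->C; (3,6):dx=+10,dy=+15->C
  (3,7):dx=-2,dy=-1->C; (3,8):dx=+5,dy=-3->D; (3,9):dx=+1,dy=+2->C; (3,10):dx=+9,dy=+13->C
  (4,5):dx=+2,dy=-2->D; (4,6):dx=+6,dy=+9->C; (4,7):dx=-6,dy=-7->C; (4,8):dx=+1,dy=-9->D
  (4,9):dx=-3,dy=-4->C; (4,10):dx=+5,dy=+7->C; (5,6):dx=+4,dy=+11->C; (5,7):dx=-8,dy=-5->C
  (5,8):dx=-1,dy=-7->C; (5,9):dx=-5,dy=-2->C; (5,10):dx=+3,dy=+9->C; (6,7):dx=-12,dy=-16->C
  (6,8):dx=-5,dy=-18->C; (6,9):dx=-9,dy=-13->C; (6,10):dx=-1,dy=-2->C; (7,8):dx=+7,dy=-2->D
  (7,9):dx=+3,dy=+3->C; (7,10):dx=+11,dy=+14->C; (8,9):dx=-4,dy=+5->D; (8,10):dx=+4,dy=+16->C
  (9,10):dx=+8,dy=+11->C
Step 2: C = 31, D = 14, total pairs = 45.
Step 3: tau = (C - D)/(n(n-1)/2) = (31 - 14)/45 = 0.377778.
Step 4: Exact two-sided p-value (enumerate n! = 3628800 permutations of y under H0): p = 0.155742.
Step 5: alpha = 0.05. fail to reject H0.

tau_b = 0.3778 (C=31, D=14), p = 0.155742, fail to reject H0.


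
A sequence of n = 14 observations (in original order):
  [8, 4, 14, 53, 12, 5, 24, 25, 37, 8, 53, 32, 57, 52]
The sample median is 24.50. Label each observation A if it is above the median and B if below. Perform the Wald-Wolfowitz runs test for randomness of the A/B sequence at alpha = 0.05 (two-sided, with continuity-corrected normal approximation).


Step 1: Compute median = 24.50; label A = above, B = below.
Labels in order: BBBABBBAABAAAA  (n_A = 7, n_B = 7)
Step 2: Count runs R = 6.
Step 3: Under H0 (random ordering), E[R] = 2*n_A*n_B/(n_A+n_B) + 1 = 2*7*7/14 + 1 = 8.0000.
        Var[R] = 2*n_A*n_B*(2*n_A*n_B - n_A - n_B) / ((n_A+n_B)^2 * (n_A+n_B-1)) = 8232/2548 = 3.2308.
        SD[R] = 1.7974.
Step 4: Continuity-corrected z = (R + 0.5 - E[R]) / SD[R] = (6 + 0.5 - 8.0000) / 1.7974 = -0.8345.
Step 5: Two-sided p-value via normal approximation = 2*(1 - Phi(|z|)) = 0.403986.
Step 6: alpha = 0.05. fail to reject H0.

R = 6, z = -0.8345, p = 0.403986, fail to reject H0.


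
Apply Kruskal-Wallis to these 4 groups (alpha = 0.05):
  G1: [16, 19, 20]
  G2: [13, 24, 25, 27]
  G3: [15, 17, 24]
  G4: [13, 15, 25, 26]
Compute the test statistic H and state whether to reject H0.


Step 1: Combine all N = 14 observations and assign midranks.
sorted (value, group, rank): (13,G2,1.5), (13,G4,1.5), (15,G3,3.5), (15,G4,3.5), (16,G1,5), (17,G3,6), (19,G1,7), (20,G1,8), (24,G2,9.5), (24,G3,9.5), (25,G2,11.5), (25,G4,11.5), (26,G4,13), (27,G2,14)
Step 2: Sum ranks within each group.
R_1 = 20 (n_1 = 3)
R_2 = 36.5 (n_2 = 4)
R_3 = 19 (n_3 = 3)
R_4 = 29.5 (n_4 = 4)
Step 3: H = 12/(N(N+1)) * sum(R_i^2/n_i) - 3(N+1)
     = 12/(14*15) * (20^2/3 + 36.5^2/4 + 19^2/3 + 29.5^2/4) - 3*15
     = 0.057143 * 804.292 - 45
     = 0.959524.
Step 4: Ties present; correction factor C = 1 - 24/(14^3 - 14) = 0.991209. Corrected H = 0.959524 / 0.991209 = 0.968034.
Step 5: Under H0, H ~ chi^2(3); p-value = 0.808986.
Step 6: alpha = 0.05. fail to reject H0.

H = 0.9680, df = 3, p = 0.808986, fail to reject H0.


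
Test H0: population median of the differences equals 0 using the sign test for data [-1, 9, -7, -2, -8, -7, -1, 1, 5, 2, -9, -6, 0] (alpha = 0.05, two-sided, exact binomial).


Step 1: Discard zero differences. Original n = 13; n_eff = number of nonzero differences = 12.
Nonzero differences (with sign): -1, +9, -7, -2, -8, -7, -1, +1, +5, +2, -9, -6
Step 2: Count signs: positive = 4, negative = 8.
Step 3: Under H0: P(positive) = 0.5, so the number of positives S ~ Bin(12, 0.5).
Step 4: Two-sided exact p-value = sum of Bin(12,0.5) probabilities at or below the observed probability = 0.387695.
Step 5: alpha = 0.05. fail to reject H0.

n_eff = 12, pos = 4, neg = 8, p = 0.387695, fail to reject H0.


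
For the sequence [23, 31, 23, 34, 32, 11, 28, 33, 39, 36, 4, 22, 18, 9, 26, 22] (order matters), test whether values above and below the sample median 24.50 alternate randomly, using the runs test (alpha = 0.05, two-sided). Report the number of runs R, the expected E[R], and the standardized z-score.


Step 1: Compute median = 24.50; label A = above, B = below.
Labels in order: BABAABAAAABBBBAB  (n_A = 8, n_B = 8)
Step 2: Count runs R = 9.
Step 3: Under H0 (random ordering), E[R] = 2*n_A*n_B/(n_A+n_B) + 1 = 2*8*8/16 + 1 = 9.0000.
        Var[R] = 2*n_A*n_B*(2*n_A*n_B - n_A - n_B) / ((n_A+n_B)^2 * (n_A+n_B-1)) = 14336/3840 = 3.7333.
        SD[R] = 1.9322.
Step 4: R = E[R], so z = 0 with no continuity correction.
Step 5: Two-sided p-value via normal approximation = 2*(1 - Phi(|z|)) = 1.000000.
Step 6: alpha = 0.05. fail to reject H0.

R = 9, z = 0.0000, p = 1.000000, fail to reject H0.


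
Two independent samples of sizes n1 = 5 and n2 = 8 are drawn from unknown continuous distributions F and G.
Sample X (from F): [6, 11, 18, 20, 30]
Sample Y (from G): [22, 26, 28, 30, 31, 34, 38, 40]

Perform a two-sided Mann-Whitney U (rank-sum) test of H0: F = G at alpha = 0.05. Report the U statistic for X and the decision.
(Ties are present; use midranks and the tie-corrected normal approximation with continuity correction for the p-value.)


Step 1: Combine and sort all 13 observations; assign midranks.
sorted (value, group): (6,X), (11,X), (18,X), (20,X), (22,Y), (26,Y), (28,Y), (30,X), (30,Y), (31,Y), (34,Y), (38,Y), (40,Y)
ranks: 6->1, 11->2, 18->3, 20->4, 22->5, 26->6, 28->7, 30->8.5, 30->8.5, 31->10, 34->11, 38->12, 40->13
Step 2: Rank sum for X: R1 = 1 + 2 + 3 + 4 + 8.5 = 18.5.
Step 3: U_X = R1 - n1(n1+1)/2 = 18.5 - 5*6/2 = 18.5 - 15 = 3.5.
       U_Y = n1*n2 - U_X = 40 - 3.5 = 36.5.
Step 4: Ties are present, so use the tie-corrected normal approximation (with continuity correction) for the p-value.
Step 5: p-value = 0.019007; compare to alpha = 0.05. reject H0.

U_X = 3.5, p = 0.019007, reject H0 at alpha = 0.05.


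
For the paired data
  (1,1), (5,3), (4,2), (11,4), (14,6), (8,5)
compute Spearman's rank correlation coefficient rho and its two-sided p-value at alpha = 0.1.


Step 1: Rank x and y separately (midranks; no ties here).
rank(x): 1->1, 5->3, 4->2, 11->5, 14->6, 8->4
rank(y): 1->1, 3->3, 2->2, 4->4, 6->6, 5->5
Step 2: d_i = R_x(i) - R_y(i); compute d_i^2.
  (1-1)^2=0, (3-3)^2=0, (2-2)^2=0, (5-4)^2=1, (6-6)^2=0, (4-5)^2=1
sum(d^2) = 2.
Step 3: rho = 1 - 6*2 / (6*(6^2 - 1)) = 1 - 12/210 = 0.942857.
Step 4: Under H0, t = rho * sqrt((n-2)/(1-rho^2)) = 5.6595 ~ t(4).
Step 5: Two-sided p-value from the t-distribution with 4 df = 0.004805.
Step 6: alpha = 0.1. reject H0.

rho = 0.9429, p = 0.004805, reject H0 at alpha = 0.1.


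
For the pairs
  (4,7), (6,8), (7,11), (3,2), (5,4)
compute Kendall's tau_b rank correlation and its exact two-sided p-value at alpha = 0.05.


Step 1: Enumerate the 10 unordered pairs (i,j) with i<j and classify each by sign(x_j-x_i) * sign(y_j-y_i).
  (1,2):dx=+2,dy=+1->C; (1,3):dx=+3,dy=+4->C; (1,4):dx=-1,dy=-5->C; (1,5):dx=+1,dy=-3->D
  (2,3):dx=+1,dy=+3->C; (2,4):dx=-3,dy=-6->C; (2,5):dx=-1,dy=-4->C; (3,4):dx=-4,dy=-9->C
  (3,5):dx=-2,dy=-7->C; (4,5):dx=+2,dy=+2->C
Step 2: C = 9, D = 1, total pairs = 10.
Step 3: tau = (C - D)/(n(n-1)/2) = (9 - 1)/10 = 0.800000.
Step 4: Exact two-sided p-value (enumerate n! = 120 permutations of y under H0): p = 0.083333.
Step 5: alpha = 0.05. fail to reject H0.

tau_b = 0.8000 (C=9, D=1), p = 0.083333, fail to reject H0.


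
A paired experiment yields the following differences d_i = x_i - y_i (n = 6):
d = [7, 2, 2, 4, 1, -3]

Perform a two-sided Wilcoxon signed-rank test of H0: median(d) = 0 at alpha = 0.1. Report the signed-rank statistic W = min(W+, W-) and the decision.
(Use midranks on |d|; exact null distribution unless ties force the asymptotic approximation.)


Step 1: Drop any zero differences (none here) and take |d_i|.
|d| = [7, 2, 2, 4, 1, 3]
Step 2: Midrank |d_i| (ties get averaged ranks).
ranks: |7|->6, |2|->2.5, |2|->2.5, |4|->5, |1|->1, |3|->4
Step 3: Attach original signs; sum ranks with positive sign and with negative sign.
W+ = 6 + 2.5 + 2.5 + 5 + 1 = 17
W- = 4 = 4
(Check: W+ + W- = 21 should equal n(n+1)/2 = 21.)
Step 4: Test statistic W = min(W+, W-) = 4.
Step 5: Ties in |d|, so use the tie-corrected normal approximation.
        E[W] = n(n+1)/4 = 6*7/4 = 10.5.
        Tie groups: |d|=2 (t=2); sum(t^3 - t) = 6.
        Var[W] = n(n+1)(2n+1)/24 - sum(t^3-t)/48 = 546/24 - 6/48 = 22.625.
        z = (W - E[W]) / sqrt(Var[W]) = (4 - 10.5) / 4.7566 = -1.3665.
        Two-sided p = 2*Phi(z) = 0.171773.
Step 6: alpha = 0.1. fail to reject H0.

W+ = 17, W- = 4, W = min = 4, p = 0.171773, fail to reject H0.


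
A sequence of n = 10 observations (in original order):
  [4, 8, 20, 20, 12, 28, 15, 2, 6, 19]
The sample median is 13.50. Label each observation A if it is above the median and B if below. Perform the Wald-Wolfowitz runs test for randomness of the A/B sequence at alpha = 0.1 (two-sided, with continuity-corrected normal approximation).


Step 1: Compute median = 13.50; label A = above, B = below.
Labels in order: BBAABAABBA  (n_A = 5, n_B = 5)
Step 2: Count runs R = 6.
Step 3: Under H0 (random ordering), E[R] = 2*n_A*n_B/(n_A+n_B) + 1 = 2*5*5/10 + 1 = 6.0000.
        Var[R] = 2*n_A*n_B*(2*n_A*n_B - n_A - n_B) / ((n_A+n_B)^2 * (n_A+n_B-1)) = 2000/900 = 2.2222.
        SD[R] = 1.4907.
Step 4: R = E[R], so z = 0 with no continuity correction.
Step 5: Two-sided p-value via normal approximation = 2*(1 - Phi(|z|)) = 1.000000.
Step 6: alpha = 0.1. fail to reject H0.

R = 6, z = 0.0000, p = 1.000000, fail to reject H0.


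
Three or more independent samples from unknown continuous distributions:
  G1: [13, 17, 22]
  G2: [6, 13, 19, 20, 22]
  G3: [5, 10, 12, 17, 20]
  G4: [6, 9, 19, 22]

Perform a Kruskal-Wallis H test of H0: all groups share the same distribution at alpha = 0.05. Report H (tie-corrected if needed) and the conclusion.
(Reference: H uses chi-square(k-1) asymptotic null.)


Step 1: Combine all N = 17 observations and assign midranks.
sorted (value, group, rank): (5,G3,1), (6,G2,2.5), (6,G4,2.5), (9,G4,4), (10,G3,5), (12,G3,6), (13,G1,7.5), (13,G2,7.5), (17,G1,9.5), (17,G3,9.5), (19,G2,11.5), (19,G4,11.5), (20,G2,13.5), (20,G3,13.5), (22,G1,16), (22,G2,16), (22,G4,16)
Step 2: Sum ranks within each group.
R_1 = 33 (n_1 = 3)
R_2 = 51 (n_2 = 5)
R_3 = 35 (n_3 = 5)
R_4 = 34 (n_4 = 4)
Step 3: H = 12/(N(N+1)) * sum(R_i^2/n_i) - 3(N+1)
     = 12/(17*18) * (33^2/3 + 51^2/5 + 35^2/5 + 34^2/4) - 3*18
     = 0.039216 * 1417.2 - 54
     = 1.576471.
Step 4: Ties present; correction factor C = 1 - 54/(17^3 - 17) = 0.988971. Corrected H = 1.576471 / 0.988971 = 1.594052.
Step 5: Under H0, H ~ chi^2(3); p-value = 0.660739.
Step 6: alpha = 0.05. fail to reject H0.

H = 1.5941, df = 3, p = 0.660739, fail to reject H0.


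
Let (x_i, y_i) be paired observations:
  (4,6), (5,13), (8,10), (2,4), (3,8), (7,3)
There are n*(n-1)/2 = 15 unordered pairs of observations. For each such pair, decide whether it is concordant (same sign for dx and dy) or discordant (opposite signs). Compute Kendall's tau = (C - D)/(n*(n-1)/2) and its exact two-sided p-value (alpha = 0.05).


Step 1: Enumerate the 15 unordered pairs (i,j) with i<j and classify each by sign(x_j-x_i) * sign(y_j-y_i).
  (1,2):dx=+1,dy=+7->C; (1,3):dx=+4,dy=+4->C; (1,4):dx=-2,dy=-2->C; (1,5):dx=-1,dy=+2->D
  (1,6):dx=+3,dy=-3->D; (2,3):dx=+3,dy=-3->D; (2,4):dx=-3,dy=-9->C; (2,5):dx=-2,dy=-5->C
  (2,6):dx=+2,dy=-10->D; (3,4):dx=-6,dy=-6->C; (3,5):dx=-5,dy=-2->C; (3,6):dx=-1,dy=-7->C
  (4,5):dx=+1,dy=+4->C; (4,6):dx=+5,dy=-1->D; (5,6):dx=+4,dy=-5->D
Step 2: C = 9, D = 6, total pairs = 15.
Step 3: tau = (C - D)/(n(n-1)/2) = (9 - 6)/15 = 0.200000.
Step 4: Exact two-sided p-value (enumerate n! = 720 permutations of y under H0): p = 0.719444.
Step 5: alpha = 0.05. fail to reject H0.

tau_b = 0.2000 (C=9, D=6), p = 0.719444, fail to reject H0.


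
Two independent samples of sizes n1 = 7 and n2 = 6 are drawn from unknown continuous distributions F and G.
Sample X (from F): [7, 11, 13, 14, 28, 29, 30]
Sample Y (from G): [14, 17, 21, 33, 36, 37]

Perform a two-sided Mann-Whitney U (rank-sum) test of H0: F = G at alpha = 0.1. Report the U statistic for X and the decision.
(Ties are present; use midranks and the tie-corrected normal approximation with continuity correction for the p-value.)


Step 1: Combine and sort all 13 observations; assign midranks.
sorted (value, group): (7,X), (11,X), (13,X), (14,X), (14,Y), (17,Y), (21,Y), (28,X), (29,X), (30,X), (33,Y), (36,Y), (37,Y)
ranks: 7->1, 11->2, 13->3, 14->4.5, 14->4.5, 17->6, 21->7, 28->8, 29->9, 30->10, 33->11, 36->12, 37->13
Step 2: Rank sum for X: R1 = 1 + 2 + 3 + 4.5 + 8 + 9 + 10 = 37.5.
Step 3: U_X = R1 - n1(n1+1)/2 = 37.5 - 7*8/2 = 37.5 - 28 = 9.5.
       U_Y = n1*n2 - U_X = 42 - 9.5 = 32.5.
Step 4: Ties are present, so use the tie-corrected normal approximation (with continuity correction) for the p-value.
Step 5: p-value = 0.115582; compare to alpha = 0.1. fail to reject H0.

U_X = 9.5, p = 0.115582, fail to reject H0 at alpha = 0.1.


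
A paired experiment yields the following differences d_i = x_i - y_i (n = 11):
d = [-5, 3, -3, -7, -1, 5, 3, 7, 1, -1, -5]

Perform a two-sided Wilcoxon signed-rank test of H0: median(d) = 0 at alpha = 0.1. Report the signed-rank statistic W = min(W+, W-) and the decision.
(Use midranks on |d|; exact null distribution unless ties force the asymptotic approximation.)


Step 1: Drop any zero differences (none here) and take |d_i|.
|d| = [5, 3, 3, 7, 1, 5, 3, 7, 1, 1, 5]
Step 2: Midrank |d_i| (ties get averaged ranks).
ranks: |5|->8, |3|->5, |3|->5, |7|->10.5, |1|->2, |5|->8, |3|->5, |7|->10.5, |1|->2, |1|->2, |5|->8
Step 3: Attach original signs; sum ranks with positive sign and with negative sign.
W+ = 5 + 8 + 5 + 10.5 + 2 = 30.5
W- = 8 + 5 + 10.5 + 2 + 2 + 8 = 35.5
(Check: W+ + W- = 66 should equal n(n+1)/2 = 66.)
Step 4: Test statistic W = min(W+, W-) = 30.5.
Step 5: Ties in |d|, so use the tie-corrected normal approximation.
        E[W] = n(n+1)/4 = 11*12/4 = 33.
        Tie groups: |d|=1 (t=3), |d|=3 (t=3), |d|=5 (t=3), |d|=7 (t=2); sum(t^3 - t) = 78.
        Var[W] = n(n+1)(2n+1)/24 - sum(t^3-t)/48 = 3036/24 - 78/48 = 124.875.
        z = (W - E[W]) / sqrt(Var[W]) = (30.5 - 33) / 11.1747 = -0.2237.
        Two-sided p = 2*Phi(z) = 0.822976.
Step 6: alpha = 0.1. fail to reject H0.

W+ = 30.5, W- = 35.5, W = min = 30.5, p = 0.822976, fail to reject H0.
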